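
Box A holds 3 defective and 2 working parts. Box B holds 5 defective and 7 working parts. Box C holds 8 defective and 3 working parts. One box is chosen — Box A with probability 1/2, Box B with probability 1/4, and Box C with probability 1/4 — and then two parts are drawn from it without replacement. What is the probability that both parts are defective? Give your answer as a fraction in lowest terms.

52/165

From Box A: P(both defective) = (3/5)(2/4) = 3/10.
From Box B: P(both defective) = (5/12)(4/11) = 5/33.
From Box C: P(both defective) = (8/11)(7/10) = 28/55.
Total probability = (1/2)(3/10) + (1/4)(5/33) + (1/4)(28/55) = 52/165.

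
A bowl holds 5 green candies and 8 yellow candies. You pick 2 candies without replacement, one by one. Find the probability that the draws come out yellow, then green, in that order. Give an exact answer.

Chain rule:
P = 8/13 × 5/12 = 40/156 = 10/39.

10/39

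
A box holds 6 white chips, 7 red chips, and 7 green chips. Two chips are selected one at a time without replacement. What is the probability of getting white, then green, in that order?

21/190

Each draw changes the counts, so multiply the conditional probabilities along the sequence:
P = 6/20 × 7/19 = 42/380 = 21/190.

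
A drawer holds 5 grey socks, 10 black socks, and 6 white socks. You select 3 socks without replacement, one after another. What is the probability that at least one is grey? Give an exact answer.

11/19

P(no grey) = 16/21 × 15/20 × 14/19 = 3360/7980 = 8/19.
P(at least one) = 1 − 8/19 = 11/19.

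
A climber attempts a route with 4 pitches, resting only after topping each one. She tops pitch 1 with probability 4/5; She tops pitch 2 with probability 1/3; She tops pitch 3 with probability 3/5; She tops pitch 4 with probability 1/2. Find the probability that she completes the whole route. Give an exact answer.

2/25

The events are sequential, so multiply the conditional probabilities:
P = 4/5 × 1/3 × 3/5 × 1/2 = 12/150 = 2/25.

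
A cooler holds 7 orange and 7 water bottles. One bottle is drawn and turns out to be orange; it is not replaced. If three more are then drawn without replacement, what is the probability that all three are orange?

10/143

After the first draw, 6 of the remaining 13 bottles are orange.
P = 6/13 × 5/12 × 4/11 = 120/1716 = 10/143.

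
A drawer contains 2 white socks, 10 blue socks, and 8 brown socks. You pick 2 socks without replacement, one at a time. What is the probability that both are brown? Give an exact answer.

P(every draw is brown) = 8/20 × 7/19 = 56/380 = 14/95.

14/95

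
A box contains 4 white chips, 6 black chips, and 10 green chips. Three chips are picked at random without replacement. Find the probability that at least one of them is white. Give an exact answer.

29/57

P(no white) = 16/20 × 15/19 × 14/18 = 3360/6840 = 28/57.
P(at least one) = 1 − 28/57 = 29/57.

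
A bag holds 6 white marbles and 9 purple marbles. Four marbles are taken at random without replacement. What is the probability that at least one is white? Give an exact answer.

P(no white) = 9/15 × 8/14 × 7/13 × 6/12 = 3024/32760 = 6/65.
P(at least one) = 1 − 6/65 = 59/65.

59/65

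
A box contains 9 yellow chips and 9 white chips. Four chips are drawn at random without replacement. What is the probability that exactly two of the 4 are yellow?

One ordering (yellow drawn first) has probability 9/18 × 8/17 × 9/16 × 8/15 = 5184/73440 = 6/85.
There are C(4,2) = 6 such orderings, each equally likely, so P = 6 × 6/85 = 36/85.

36/85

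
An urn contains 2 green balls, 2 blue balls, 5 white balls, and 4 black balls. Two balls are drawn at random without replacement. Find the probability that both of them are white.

P = 5/13 × 4/12 = 20/156 = 5/39.

5/39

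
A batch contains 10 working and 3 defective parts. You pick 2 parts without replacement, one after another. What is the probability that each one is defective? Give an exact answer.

P(every draw is defective) = 3/13 × 2/12 = 6/156 = 1/26.

1/26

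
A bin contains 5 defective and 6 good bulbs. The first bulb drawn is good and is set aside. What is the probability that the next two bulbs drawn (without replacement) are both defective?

2/9

With the first bulb removed, 5 defective remain out of 10.
P = 5/10 × 4/9 = 20/90 = 2/9.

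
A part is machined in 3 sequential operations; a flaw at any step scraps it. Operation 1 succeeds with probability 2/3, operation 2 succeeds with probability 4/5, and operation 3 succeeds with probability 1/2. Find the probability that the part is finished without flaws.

4/15

Multiplying along the chain,
P = 2/3 × 4/5 × 1/2 = 8/30 = 4/15.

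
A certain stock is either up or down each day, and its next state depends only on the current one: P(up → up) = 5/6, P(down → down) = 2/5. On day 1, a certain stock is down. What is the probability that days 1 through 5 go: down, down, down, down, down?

16/625

Day 1 is given. For each transition, use the conditional probability from the current state:
P(down | down) = 2/5; P(down | down) = 2/5; P(down | down) = 2/5; P(down | down) = 2/5.
P = 2/5 × 2/5 × 2/5 × 2/5 = 16/625.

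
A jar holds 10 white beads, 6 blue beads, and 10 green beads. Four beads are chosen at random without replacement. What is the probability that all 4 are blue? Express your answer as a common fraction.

P(every draw is blue) = 6/26 × 5/25 × 4/24 × 3/23 = 360/358800 = 3/2990.

3/2990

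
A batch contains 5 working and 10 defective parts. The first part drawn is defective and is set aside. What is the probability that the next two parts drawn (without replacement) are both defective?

With the first part removed, 9 defective remain out of 14.
P = 9/14 × 8/13 = 72/182 = 36/91.

36/91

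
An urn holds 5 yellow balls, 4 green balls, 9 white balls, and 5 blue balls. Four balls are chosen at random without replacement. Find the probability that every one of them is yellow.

1/1771

P(all yellow) = 5/23 × 4/22 × 3/21 × 2/20 = 120/212520 = 1/1771.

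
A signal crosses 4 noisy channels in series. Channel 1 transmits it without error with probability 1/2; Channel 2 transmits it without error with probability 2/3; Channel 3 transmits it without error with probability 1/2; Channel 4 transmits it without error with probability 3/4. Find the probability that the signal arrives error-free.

1/8

Each stage is reached only if all earlier stages succeed, so
P = 1/2 × 2/3 × 1/2 × 3/4 = 6/48 = 1/8.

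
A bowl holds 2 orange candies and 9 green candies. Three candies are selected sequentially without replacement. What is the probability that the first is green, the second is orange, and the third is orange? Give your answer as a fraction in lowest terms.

Chain rule:
P = 9/11 × 2/10 × 1/9 = 18/990 = 1/55.

1/55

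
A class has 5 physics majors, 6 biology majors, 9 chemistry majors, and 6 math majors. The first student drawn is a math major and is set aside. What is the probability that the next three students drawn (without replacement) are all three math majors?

1/230

After the first draw, 5 of the remaining 25 students are math majors.
P = 5/25 × 4/24 × 3/23 = 60/13800 = 1/230.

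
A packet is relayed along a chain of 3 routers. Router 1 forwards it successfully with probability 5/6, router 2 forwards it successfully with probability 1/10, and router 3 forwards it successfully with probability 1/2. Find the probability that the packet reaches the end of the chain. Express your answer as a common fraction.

1/24

Each stage is reached only if all earlier stages succeed, so
P = 5/6 × 1/10 × 1/2 = 5/120 = 1/24.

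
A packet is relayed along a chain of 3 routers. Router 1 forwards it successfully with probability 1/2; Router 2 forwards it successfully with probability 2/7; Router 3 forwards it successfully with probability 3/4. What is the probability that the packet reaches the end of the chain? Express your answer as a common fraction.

The events are sequential, so multiply the conditional probabilities:
P = 1/2 × 2/7 × 3/4 = 6/56 = 3/28.

3/28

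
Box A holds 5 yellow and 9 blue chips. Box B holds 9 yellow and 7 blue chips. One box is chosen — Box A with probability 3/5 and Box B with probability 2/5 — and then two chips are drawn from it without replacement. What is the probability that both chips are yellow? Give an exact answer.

From Box A: P(both yellow) = (5/14)(4/13) = 10/91.
From Box B: P(both yellow) = (9/16)(8/15) = 3/10.
Total probability = (3/5)(10/91) + (2/5)(3/10) = 423/2275.

423/2275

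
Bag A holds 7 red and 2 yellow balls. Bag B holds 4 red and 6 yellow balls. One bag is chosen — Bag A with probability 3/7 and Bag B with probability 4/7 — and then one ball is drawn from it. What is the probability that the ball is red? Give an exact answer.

From Bag A: P(red) = 7/9.
From Bag B: P(red) = 4/10.
Total probability = (3/7)(7/9) + (4/7)(4/10) = 59/105.

59/105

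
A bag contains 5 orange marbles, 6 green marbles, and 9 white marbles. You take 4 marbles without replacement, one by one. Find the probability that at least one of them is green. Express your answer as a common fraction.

3844/4845

P(no green) = 14/20 × 13/19 × 12/18 × 11/17 = 24024/116280 = 1001/4845.
P(at least one) = 1 − 1001/4845 = 3844/4845.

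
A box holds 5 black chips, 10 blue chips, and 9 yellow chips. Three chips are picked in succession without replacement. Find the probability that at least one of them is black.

P(no black) = 19/24 × 18/23 × 17/22 = 5814/12144 = 969/2024.
P(at least one) = 1 − 969/2024 = 1055/2024.

1055/2024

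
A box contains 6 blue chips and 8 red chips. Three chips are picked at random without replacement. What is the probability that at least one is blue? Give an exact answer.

11/13

P(no blue) = 8/14 × 7/13 × 6/12 = 336/2184 = 2/13.
P(at least one) = 1 − 2/13 = 11/13.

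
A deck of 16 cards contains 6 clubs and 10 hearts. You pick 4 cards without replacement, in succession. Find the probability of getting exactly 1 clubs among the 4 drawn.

One ordering (a club drawn first) has probability 6/16 × 10/15 × 9/14 × 8/13 = 4320/43680 = 9/91.
There are C(4,1) = 4 such orderings, each equally likely, so P = 4 × 9/91 = 36/91.

36/91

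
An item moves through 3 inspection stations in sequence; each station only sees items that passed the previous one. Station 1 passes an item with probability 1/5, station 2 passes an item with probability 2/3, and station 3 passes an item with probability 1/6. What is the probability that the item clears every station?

1/45

Each stage is reached only if all earlier stages succeed, so
P = 1/5 × 2/3 × 1/6 = 2/90 = 1/45.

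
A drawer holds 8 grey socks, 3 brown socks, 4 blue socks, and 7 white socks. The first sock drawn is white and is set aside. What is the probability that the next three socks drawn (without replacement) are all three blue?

After the first draw, 4 of the remaining 21 socks are blue.
P = 4/21 × 3/20 × 2/19 = 24/7980 = 2/665.

2/665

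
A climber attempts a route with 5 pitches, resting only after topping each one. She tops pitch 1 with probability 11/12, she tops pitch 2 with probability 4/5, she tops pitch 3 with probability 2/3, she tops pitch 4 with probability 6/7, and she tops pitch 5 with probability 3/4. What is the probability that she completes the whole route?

11/35

The events are sequential, so multiply the conditional probabilities:
P = 11/12 × 4/5 × 2/3 × 6/7 × 3/4 = 1584/5040 = 11/35.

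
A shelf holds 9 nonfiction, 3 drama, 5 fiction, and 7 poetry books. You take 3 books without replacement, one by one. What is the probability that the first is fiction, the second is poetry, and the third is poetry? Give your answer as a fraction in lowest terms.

Chain rule:
P = 5/24 × 7/23 × 6/22 = 210/12144 = 35/2024.

35/2024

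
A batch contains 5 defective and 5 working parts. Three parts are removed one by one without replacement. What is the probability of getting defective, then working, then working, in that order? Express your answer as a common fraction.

Chain rule:
P = 5/10 × 5/9 × 4/8 = 100/720 = 5/36.

5/36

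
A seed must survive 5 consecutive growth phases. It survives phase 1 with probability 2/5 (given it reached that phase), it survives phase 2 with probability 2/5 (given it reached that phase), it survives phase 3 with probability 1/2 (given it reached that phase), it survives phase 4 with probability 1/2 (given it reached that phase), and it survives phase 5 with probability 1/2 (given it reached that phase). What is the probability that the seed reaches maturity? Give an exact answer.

The events are sequential, so multiply the conditional probabilities:
P = 2/5 × 2/5 × 1/2 × 1/2 × 1/2 = 4/200 = 1/50.

1/50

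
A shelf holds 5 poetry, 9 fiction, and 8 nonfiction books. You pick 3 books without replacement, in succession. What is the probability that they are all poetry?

1/154

P(all poetry) = 5/22 × 4/21 × 3/20 = 60/9240 = 1/154.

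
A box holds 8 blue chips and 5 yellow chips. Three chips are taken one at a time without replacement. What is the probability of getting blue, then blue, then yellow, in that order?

Multiply the probability of each draw given the previous ones:
P = 8/13 × 7/12 × 5/11 = 280/1716 = 70/429.

70/429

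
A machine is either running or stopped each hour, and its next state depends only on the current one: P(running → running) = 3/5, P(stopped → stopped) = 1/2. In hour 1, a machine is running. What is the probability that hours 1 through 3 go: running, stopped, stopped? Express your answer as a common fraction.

1/5

Hour 1 is given. For each transition, use the conditional probability from the current state:
P(stopped | running) = 2/5; P(stopped | stopped) = 1/2.
P = 2/5 × 1/2 = 2/10 = 1/5.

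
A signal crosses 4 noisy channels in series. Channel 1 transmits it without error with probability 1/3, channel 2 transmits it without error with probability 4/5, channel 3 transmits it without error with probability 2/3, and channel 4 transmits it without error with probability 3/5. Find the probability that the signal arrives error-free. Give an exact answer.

8/75

Multiplying along the chain,
P = 1/3 × 4/5 × 2/3 × 3/5 = 24/225 = 8/75.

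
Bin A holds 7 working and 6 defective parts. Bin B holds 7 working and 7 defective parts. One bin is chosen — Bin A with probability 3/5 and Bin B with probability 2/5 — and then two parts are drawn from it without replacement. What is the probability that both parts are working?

From Bin A: P(both working) = (7/13)(6/12) = 7/26.
From Bin B: P(both working) = (7/14)(6/13) = 3/13.
Total probability = (3/5)(7/26) + (2/5)(3/13) = 33/130.

33/130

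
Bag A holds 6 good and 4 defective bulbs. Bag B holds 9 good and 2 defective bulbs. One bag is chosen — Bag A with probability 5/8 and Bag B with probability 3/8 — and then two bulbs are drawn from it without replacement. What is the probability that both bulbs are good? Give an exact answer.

From Bag A: P(both good) = (6/10)(5/9) = 1/3.
From Bag B: P(both good) = (9/11)(8/10) = 36/55.
Total probability = (5/8)(1/3) + (3/8)(36/55) = 599/1320.

599/1320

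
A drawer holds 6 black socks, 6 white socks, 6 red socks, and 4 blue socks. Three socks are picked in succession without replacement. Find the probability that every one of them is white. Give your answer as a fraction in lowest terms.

1/77

P(every draw is white) = 6/22 × 5/21 × 4/20 = 120/9240 = 1/77.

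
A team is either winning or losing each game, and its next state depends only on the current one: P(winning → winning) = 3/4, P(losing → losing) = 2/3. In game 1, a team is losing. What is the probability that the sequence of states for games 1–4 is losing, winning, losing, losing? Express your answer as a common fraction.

1/18

Game 1 is given. For each transition, use the conditional probability from the current state:
P(winning | losing) = 1/3; P(losing | winning) = 1/4; P(losing | losing) = 2/3.
P = 1/3 × 1/4 × 2/3 = 2/36 = 1/18.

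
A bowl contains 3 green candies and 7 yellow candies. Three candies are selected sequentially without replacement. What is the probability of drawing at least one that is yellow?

119/120

P(no yellow) = 3/10 × 2/9 × 1/8 = 6/720 = 1/120.
P(at least one) = 1 − 1/120 = 119/120.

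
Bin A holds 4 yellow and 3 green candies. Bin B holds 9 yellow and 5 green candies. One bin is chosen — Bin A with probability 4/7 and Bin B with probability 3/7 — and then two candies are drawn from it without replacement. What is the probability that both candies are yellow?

212/637

From Bin A: P(both yellow) = (4/7)(3/6) = 2/7.
From Bin B: P(both yellow) = (9/14)(8/13) = 36/91.
Total probability = (4/7)(2/7) + (3/7)(36/91) = 212/637.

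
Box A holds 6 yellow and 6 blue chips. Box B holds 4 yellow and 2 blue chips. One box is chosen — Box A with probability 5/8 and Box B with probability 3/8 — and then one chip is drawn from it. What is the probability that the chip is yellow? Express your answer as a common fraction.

9/16

From Box A: P(yellow) = 6/12.
From Box B: P(yellow) = 4/6.
Total probability = (5/8)(6/12) + (3/8)(4/6) = 9/16.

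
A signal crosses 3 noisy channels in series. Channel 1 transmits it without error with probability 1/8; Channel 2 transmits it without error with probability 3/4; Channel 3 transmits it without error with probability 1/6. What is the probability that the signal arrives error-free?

Multiplying along the chain,
P = 1/8 × 3/4 × 1/6 = 3/192 = 1/64.

1/64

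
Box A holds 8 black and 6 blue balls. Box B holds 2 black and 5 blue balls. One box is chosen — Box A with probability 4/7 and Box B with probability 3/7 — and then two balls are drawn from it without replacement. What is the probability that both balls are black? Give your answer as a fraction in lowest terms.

125/637

From Box A: P(both black) = (8/14)(7/13) = 4/13.
From Box B: P(both black) = (2/7)(1/6) = 1/21.
Total probability = (4/7)(4/13) + (3/7)(1/21) = 125/637.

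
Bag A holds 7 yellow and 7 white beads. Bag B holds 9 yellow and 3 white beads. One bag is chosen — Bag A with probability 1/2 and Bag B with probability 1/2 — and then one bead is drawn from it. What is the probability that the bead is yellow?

From Bag A: P(yellow) = 7/14.
From Bag B: P(yellow) = 9/12.
Total probability = (1/2)(7/14) + (1/2)(9/12) = 5/8.

5/8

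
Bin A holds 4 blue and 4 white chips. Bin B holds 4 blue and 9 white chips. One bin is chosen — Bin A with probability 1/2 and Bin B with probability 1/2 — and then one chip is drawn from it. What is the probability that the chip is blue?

21/52

From Bin A: P(blue) = 4/8.
From Bin B: P(blue) = 4/13.
Total probability = (1/2)(4/8) + (1/2)(4/13) = 21/52.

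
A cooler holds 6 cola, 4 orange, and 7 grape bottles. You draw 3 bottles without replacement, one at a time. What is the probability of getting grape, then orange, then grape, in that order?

7/170

Each draw changes the counts, so multiply the conditional probabilities along the sequence:
P = 7/17 × 4/16 × 6/15 = 168/4080 = 7/170.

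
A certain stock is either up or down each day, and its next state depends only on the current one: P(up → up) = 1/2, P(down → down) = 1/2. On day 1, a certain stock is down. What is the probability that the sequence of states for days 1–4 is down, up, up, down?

Day 1 is given. For each transition, use the conditional probability from the current state:
P(up | down) = 1/2; P(up | up) = 1/2; P(down | up) = 1/2.
P = 1/2 × 1/2 × 1/2 = 1/8.

1/8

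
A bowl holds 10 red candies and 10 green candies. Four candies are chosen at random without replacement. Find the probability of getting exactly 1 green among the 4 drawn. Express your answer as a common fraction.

80/323

One ordering (green drawn first) has probability 10/20 × 10/19 × 9/18 × 8/17 = 7200/116280 = 20/323.
There are C(4,1) = 4 such orderings, each equally likely, so P = 4 × 20/323 = 80/323.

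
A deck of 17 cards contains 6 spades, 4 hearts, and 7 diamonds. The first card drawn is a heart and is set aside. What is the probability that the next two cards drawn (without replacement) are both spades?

After the first draw, 6 of the remaining 16 cards are spades.
P = 6/16 × 5/15 = 30/240 = 1/8.

1/8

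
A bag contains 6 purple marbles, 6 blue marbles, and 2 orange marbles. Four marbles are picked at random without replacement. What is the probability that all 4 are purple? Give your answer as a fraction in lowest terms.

P(all purple) = 6/14 × 5/13 × 4/12 × 3/11 = 360/24024 = 15/1001.

15/1001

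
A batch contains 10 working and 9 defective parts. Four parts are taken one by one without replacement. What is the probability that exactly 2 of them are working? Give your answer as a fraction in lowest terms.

One ordering (working drawn first) has probability 10/19 × 9/18 × 9/17 × 8/16 = 6480/93024 = 45/646.
There are C(4,2) = 6 such orderings, each equally likely, so P = 6 × 45/646 = 135/323.

135/323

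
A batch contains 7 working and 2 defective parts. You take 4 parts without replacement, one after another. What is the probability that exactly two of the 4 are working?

One ordering (working drawn first) has probability 7/9 × 6/8 × 2/7 × 1/6 = 84/3024 = 1/36.
There are C(4,2) = 6 such orderings, each equally likely, so P = 6 × 1/36 = 1/6.

1/6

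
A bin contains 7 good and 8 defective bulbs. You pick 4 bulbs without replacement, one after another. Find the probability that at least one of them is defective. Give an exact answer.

38/39

P(no defective) = 7/15 × 6/14 × 5/13 × 4/12 = 840/32760 = 1/39.
P(at least one) = 1 − 1/39 = 38/39.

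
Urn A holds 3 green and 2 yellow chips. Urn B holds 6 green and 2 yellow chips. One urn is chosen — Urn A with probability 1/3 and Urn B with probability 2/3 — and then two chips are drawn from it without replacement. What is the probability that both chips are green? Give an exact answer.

From Urn A: P(both green) = (3/5)(2/4) = 3/10.
From Urn B: P(both green) = (6/8)(5/7) = 15/28.
Total probability = (1/3)(3/10) + (2/3)(15/28) = 16/35.

16/35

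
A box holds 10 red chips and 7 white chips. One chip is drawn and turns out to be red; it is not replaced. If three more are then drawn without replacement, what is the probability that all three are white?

1/16

After the first draw, 7 of the remaining 16 chips are white.
P = 7/16 × 6/15 × 5/14 = 210/3360 = 1/16.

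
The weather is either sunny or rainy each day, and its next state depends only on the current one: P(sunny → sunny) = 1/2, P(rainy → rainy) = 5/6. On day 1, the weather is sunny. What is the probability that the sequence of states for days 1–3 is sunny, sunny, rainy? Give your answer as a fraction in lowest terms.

Day 1 is given. For each transition, use the conditional probability from the current state:
P(sunny | sunny) = 1/2; P(rainy | sunny) = 1/2.
P = 1/2 × 1/2 = 1/4.

1/4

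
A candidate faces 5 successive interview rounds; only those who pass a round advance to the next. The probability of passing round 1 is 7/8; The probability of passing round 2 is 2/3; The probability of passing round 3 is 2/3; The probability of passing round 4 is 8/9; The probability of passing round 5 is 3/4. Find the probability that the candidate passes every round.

The events are sequential, so multiply the conditional probabilities:
P = 7/8 × 2/3 × 2/3 × 8/9 × 3/4 = 672/2592 = 7/27.

7/27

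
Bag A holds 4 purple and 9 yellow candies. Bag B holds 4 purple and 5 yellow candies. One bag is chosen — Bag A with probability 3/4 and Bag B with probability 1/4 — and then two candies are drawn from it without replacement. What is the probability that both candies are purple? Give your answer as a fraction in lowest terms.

From Bag A: P(both purple) = (4/13)(3/12) = 1/13.
From Bag B: P(both purple) = (4/9)(3/8) = 1/6.
Total probability = (3/4)(1/13) + (1/4)(1/6) = 31/312.

31/312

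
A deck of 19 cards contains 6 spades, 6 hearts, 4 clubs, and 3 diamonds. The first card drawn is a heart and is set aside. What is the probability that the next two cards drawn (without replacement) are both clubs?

With the first card removed, 4 clubs remain out of 18.
P = 4/18 × 3/17 = 12/306 = 2/51.

2/51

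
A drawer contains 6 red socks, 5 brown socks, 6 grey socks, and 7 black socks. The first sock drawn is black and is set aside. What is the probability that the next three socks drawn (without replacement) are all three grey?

After the first draw, 6 of the remaining 23 socks are grey.
P = 6/23 × 5/22 × 4/21 = 120/10626 = 20/1771.

20/1771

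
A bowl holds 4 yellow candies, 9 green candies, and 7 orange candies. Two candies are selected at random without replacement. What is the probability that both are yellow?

3/95

P(every draw is yellow) = 4/20 × 3/19 = 12/380 = 3/95.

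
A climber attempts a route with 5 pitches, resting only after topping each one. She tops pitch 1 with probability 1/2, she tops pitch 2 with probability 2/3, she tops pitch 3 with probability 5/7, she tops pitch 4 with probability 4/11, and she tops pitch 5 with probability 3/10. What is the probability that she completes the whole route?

The events are sequential, so multiply the conditional probabilities:
P = 1/2 × 2/3 × 5/7 × 4/11 × 3/10 = 120/4620 = 2/77.

2/77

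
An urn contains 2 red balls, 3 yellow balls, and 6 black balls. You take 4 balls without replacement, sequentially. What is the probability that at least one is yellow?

P(no yellow) = 8/11 × 7/10 × 6/9 × 5/8 = 1680/7920 = 7/33.
P(at least one) = 1 − 7/33 = 26/33.

26/33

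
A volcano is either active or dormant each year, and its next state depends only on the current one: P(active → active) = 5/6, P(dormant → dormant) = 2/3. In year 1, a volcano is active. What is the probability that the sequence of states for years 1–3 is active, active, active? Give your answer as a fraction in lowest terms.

Year 1 is given. For each transition, use the conditional probability from the current state:
P(active | active) = 5/6; P(active | active) = 5/6.
P = 5/6 × 5/6 = 25/36.

25/36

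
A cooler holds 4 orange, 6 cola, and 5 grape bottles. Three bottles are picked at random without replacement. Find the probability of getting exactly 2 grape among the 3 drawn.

20/91

One ordering (grape drawn first) has probability 5/15 × 4/14 × 10/13 = 200/2730 = 20/273.
There are C(3,2) = 3 such orderings, each equally likely, so P = 3 × 20/273 = 20/91.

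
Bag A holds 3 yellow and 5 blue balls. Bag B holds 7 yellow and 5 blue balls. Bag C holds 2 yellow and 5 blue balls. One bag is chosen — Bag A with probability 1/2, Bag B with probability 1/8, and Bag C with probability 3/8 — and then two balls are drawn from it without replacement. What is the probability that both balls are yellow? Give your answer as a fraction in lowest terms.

137/1232

From Bag A: P(both yellow) = (3/8)(2/7) = 3/28.
From Bag B: P(both yellow) = (7/12)(6/11) = 7/22.
From Bag C: P(both yellow) = (2/7)(1/6) = 1/21.
Total probability = (1/2)(3/28) + (1/8)(7/22) + (3/8)(1/21) = 137/1232.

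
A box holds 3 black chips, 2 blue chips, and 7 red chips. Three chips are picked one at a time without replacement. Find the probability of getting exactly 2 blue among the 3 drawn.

One ordering (blue drawn first) has probability 2/12 × 1/11 × 10/10 = 20/1320 = 1/66.
There are C(3,2) = 3 such orderings, each equally likely, so P = 3 × 1/66 = 1/22.

1/22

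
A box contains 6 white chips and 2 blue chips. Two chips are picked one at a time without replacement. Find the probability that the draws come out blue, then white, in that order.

3/14

Each draw changes the counts, so multiply the conditional probabilities along the sequence:
P = 2/8 × 6/7 = 12/56 = 3/14.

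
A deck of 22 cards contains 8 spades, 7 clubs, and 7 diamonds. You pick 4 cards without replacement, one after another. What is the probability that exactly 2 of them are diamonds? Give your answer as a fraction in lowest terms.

One ordering (diamonds drawn first) has probability 7/22 × 6/21 × 15/20 × 14/19 = 8820/175560 = 21/418.
There are C(4,2) = 6 such orderings, each equally likely, so P = 6 × 21/418 = 63/209.

63/209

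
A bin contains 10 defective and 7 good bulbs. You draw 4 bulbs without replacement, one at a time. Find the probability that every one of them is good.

1/68

P(every draw is good) = 7/17 × 6/16 × 5/15 × 4/14 = 840/57120 = 1/68.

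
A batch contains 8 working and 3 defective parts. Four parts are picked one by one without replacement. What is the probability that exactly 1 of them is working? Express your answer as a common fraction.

One ordering (working drawn first) has probability 8/11 × 3/10 × 2/9 × 1/8 = 48/7920 = 1/165.
There are C(4,1) = 4 such orderings, each equally likely, so P = 4 × 1/165 = 4/165.

4/165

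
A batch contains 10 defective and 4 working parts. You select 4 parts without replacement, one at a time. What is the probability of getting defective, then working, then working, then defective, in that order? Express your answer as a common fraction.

Multiply the probability of each draw given the previous ones:
P = 10/14 × 4/13 × 3/12 × 9/11 = 1080/24024 = 45/1001.

45/1001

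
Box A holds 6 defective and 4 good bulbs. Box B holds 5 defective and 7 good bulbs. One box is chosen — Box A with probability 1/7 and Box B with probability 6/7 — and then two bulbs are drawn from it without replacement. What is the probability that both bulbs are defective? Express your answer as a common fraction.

41/231

From Box A: P(both defective) = (6/10)(5/9) = 1/3.
From Box B: P(both defective) = (5/12)(4/11) = 5/33.
Total probability = (1/7)(1/3) + (6/7)(5/33) = 41/231.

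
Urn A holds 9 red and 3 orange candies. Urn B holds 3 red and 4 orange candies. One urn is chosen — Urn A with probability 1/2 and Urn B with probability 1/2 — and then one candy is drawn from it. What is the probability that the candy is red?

From Urn A: P(red) = 9/12.
From Urn B: P(red) = 3/7.
Total probability = (1/2)(9/12) + (1/2)(3/7) = 33/56.

33/56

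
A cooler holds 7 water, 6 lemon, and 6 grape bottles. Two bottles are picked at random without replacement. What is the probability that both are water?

7/57

P(every draw is water) = 7/19 × 6/18 = 42/342 = 7/57.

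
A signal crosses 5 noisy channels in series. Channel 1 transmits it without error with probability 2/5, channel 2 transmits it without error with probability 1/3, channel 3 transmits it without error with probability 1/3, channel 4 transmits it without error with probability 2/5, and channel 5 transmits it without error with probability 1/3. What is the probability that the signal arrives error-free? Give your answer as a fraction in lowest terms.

4/675

Multiplying along the chain,
P = 2/5 × 1/3 × 1/3 × 2/5 × 1/3 = 4/675.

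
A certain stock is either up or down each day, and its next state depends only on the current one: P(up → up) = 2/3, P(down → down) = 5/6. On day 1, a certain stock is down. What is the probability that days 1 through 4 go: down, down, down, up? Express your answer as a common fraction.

25/216

Day 1 is given. For each transition, use the conditional probability from the current state:
P(down | down) = 5/6; P(down | down) = 5/6; P(up | down) = 1/6.
P = 5/6 × 5/6 × 1/6 = 25/216.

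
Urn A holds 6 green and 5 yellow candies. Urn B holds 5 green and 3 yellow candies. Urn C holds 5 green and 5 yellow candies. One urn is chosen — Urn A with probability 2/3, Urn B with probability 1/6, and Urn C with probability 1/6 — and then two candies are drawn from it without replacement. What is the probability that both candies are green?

From Urn A: P(both green) = (6/11)(5/10) = 3/11.
From Urn B: P(both green) = (5/8)(4/7) = 5/14.
From Urn C: P(both green) = (5/10)(4/9) = 2/9.
Total probability = (2/3)(3/11) + (1/6)(5/14) + (1/6)(2/9) = 2315/8316.

2315/8316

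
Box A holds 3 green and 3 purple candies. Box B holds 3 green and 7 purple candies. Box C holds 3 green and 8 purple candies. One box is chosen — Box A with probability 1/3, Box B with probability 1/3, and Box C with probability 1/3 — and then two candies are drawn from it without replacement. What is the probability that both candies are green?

53/495

From Box A: P(both green) = (3/6)(2/5) = 1/5.
From Box B: P(both green) = (3/10)(2/9) = 1/15.
From Box C: P(both green) = (3/11)(2/10) = 3/55.
Total probability = (1/3)(1/5) + (1/3)(1/15) + (1/3)(3/55) = 53/495.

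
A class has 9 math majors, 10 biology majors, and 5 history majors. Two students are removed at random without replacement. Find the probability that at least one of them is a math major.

P(no math majors) = 15/24 × 14/23 = 210/552 = 35/92.
P(at least one) = 1 − 35/92 = 57/92.

57/92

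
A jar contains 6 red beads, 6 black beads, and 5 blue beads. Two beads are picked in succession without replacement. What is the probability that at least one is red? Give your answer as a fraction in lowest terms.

81/136

P(no red) = 11/17 × 10/16 = 110/272 = 55/136.
P(at least one) = 1 − 55/136 = 81/136.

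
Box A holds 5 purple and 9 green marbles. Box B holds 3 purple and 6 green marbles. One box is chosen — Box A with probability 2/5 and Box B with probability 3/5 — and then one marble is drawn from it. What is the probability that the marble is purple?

From Box A: P(purple) = 5/14.
From Box B: P(purple) = 3/9.
Total probability = (2/5)(5/14) + (3/5)(3/9) = 12/35.

12/35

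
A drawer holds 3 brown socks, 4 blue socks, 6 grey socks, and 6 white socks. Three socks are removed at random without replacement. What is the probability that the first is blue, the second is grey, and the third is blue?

Multiply the probability of each draw given the previous ones:
P = 4/19 × 6/18 × 3/17 = 72/5814 = 4/323.

4/323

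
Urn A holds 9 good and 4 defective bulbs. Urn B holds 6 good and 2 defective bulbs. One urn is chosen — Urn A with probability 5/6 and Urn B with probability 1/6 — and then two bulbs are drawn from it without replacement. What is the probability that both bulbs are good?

345/728

From Urn A: P(both good) = (9/13)(8/12) = 6/13.
From Urn B: P(both good) = (6/8)(5/7) = 15/28.
Total probability = (5/6)(6/13) + (1/6)(15/28) = 345/728.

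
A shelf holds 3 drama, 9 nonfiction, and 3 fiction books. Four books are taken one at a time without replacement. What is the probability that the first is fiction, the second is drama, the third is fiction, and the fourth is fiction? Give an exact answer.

1/1820

Each draw changes the counts, so multiply the conditional probabilities along the sequence:
P = 3/15 × 3/14 × 2/13 × 1/12 = 18/32760 = 1/1820.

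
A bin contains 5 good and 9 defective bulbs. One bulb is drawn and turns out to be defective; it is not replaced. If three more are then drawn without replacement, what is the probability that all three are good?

5/143

After the first draw, 5 of the remaining 13 bulbs are good.
P = 5/13 × 4/12 × 3/11 = 60/1716 = 5/143.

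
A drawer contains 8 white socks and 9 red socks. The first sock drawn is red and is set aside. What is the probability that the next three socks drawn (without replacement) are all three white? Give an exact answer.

After the first draw, 8 of the remaining 16 socks are white.
P = 8/16 × 7/15 × 6/14 = 336/3360 = 1/10.

1/10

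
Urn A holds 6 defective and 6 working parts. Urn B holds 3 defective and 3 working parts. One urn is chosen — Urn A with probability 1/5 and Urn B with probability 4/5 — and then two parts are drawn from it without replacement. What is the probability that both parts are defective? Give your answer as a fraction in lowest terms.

113/550

From Urn A: P(both defective) = (6/12)(5/11) = 5/22.
From Urn B: P(both defective) = (3/6)(2/5) = 1/5.
Total probability = (1/5)(5/22) + (4/5)(1/5) = 113/550.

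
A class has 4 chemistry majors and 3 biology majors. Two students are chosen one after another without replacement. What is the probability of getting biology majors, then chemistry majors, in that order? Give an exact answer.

2/7

Chain rule:
P = 3/7 × 4/6 = 12/42 = 2/7.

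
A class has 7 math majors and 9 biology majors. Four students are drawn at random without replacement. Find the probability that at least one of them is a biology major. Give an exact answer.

51/52

P(no biology majors) = 7/16 × 6/15 × 5/14 × 4/13 = 840/43680 = 1/52.
P(at least one) = 1 − 1/52 = 51/52.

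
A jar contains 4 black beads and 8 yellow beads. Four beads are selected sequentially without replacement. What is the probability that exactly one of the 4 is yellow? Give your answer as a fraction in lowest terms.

32/495

One ordering (yellow drawn first) has probability 8/12 × 4/11 × 3/10 × 2/9 = 192/11880 = 8/495.
There are C(4,1) = 4 such orderings, each equally likely, so P = 4 × 8/495 = 32/495.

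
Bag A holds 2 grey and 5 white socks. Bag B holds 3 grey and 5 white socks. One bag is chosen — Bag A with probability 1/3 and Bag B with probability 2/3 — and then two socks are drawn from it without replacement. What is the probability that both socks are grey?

From Bag A: P(both grey) = (2/7)(1/6) = 1/21.
From Bag B: P(both grey) = (3/8)(2/7) = 3/28.
Total probability = (1/3)(1/21) + (2/3)(3/28) = 11/126.

11/126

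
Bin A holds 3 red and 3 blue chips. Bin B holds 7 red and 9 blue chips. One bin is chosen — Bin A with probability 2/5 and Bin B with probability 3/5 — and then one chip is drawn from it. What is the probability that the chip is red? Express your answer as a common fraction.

From Bin A: P(red) = 3/6.
From Bin B: P(red) = 7/16.
Total probability = (2/5)(3/6) + (3/5)(7/16) = 37/80.

37/80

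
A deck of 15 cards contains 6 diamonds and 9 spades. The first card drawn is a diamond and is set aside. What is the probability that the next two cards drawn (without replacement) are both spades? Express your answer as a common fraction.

After the first draw, 9 of the remaining 14 cards are spades.
P = 9/14 × 8/13 = 72/182 = 36/91.

36/91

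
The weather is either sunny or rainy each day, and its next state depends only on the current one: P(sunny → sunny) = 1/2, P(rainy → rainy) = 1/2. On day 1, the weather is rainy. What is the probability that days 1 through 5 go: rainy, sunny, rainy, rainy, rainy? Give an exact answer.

Day 1 is given. For each transition, use the conditional probability from the current state:
P(sunny | rainy) = 1/2; P(rainy | sunny) = 1/2; P(rainy | rainy) = 1/2; P(rainy | rainy) = 1/2.
P = 1/2 × 1/2 × 1/2 × 1/2 = 1/16.

1/16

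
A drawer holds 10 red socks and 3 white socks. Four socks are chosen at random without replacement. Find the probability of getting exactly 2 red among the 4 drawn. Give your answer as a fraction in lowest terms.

One ordering (red drawn first) has probability 10/13 × 9/12 × 3/11 × 2/10 = 540/17160 = 9/286.
There are C(4,2) = 6 such orderings, each equally likely, so P = 6 × 9/286 = 27/143.

27/143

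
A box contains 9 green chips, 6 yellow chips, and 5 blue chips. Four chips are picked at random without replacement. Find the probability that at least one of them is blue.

P(no blue) = 15/20 × 14/19 × 13/18 × 12/17 = 32760/116280 = 91/323.
P(at least one) = 1 − 91/323 = 232/323.

232/323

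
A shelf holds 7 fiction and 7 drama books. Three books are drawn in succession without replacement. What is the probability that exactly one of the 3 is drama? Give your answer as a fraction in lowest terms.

21/52

One ordering (drama drawn first) has probability 7/14 × 7/13 × 6/12 = 294/2184 = 7/52.
There are C(3,1) = 3 such orderings, each equally likely, so P = 3 × 7/52 = 21/52.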